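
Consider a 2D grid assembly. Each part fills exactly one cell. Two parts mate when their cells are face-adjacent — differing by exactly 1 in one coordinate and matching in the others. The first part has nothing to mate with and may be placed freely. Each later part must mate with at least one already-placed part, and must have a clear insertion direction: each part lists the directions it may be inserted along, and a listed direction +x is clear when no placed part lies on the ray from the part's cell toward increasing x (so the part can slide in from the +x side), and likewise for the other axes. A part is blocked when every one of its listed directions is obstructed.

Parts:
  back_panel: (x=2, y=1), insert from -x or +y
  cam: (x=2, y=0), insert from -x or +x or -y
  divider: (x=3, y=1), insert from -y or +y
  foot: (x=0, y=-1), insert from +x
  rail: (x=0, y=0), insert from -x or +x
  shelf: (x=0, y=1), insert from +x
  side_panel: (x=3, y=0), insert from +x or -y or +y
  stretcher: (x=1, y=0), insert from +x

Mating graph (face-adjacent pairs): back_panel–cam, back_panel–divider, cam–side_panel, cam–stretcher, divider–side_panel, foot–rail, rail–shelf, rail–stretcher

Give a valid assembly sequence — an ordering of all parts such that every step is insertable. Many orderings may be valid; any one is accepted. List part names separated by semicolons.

1. stretcher@(1, 0) [+x clear] — {stretcher}
2. rail@(0, 0) [-x clear] — {rail, stretcher}
3. foot@(0, -1) [+x clear] — {foot, rail, stretcher}
4. shelf@(0, 1) [+x clear] — {foot, rail, shelf, stretcher}
5. cam@(2, 0) [+x clear] — {cam, foot, rail, shelf, stretcher}
6. back_panel@(2, 1) [+y clear] — {back_panel, cam, foot, rail, shelf, stretcher}
7. side_panel@(3, 0) [+x clear] — {back_panel, cam, foot, rail, shelf, side_panel, stretcher}
8. divider@(3, 1) [+y clear] — {back_panel, cam, divider, foot, rail, shelf, side_panel, stretcher}

stretcher; rail; foot; shelf; cam; back_panel; side_panel; divider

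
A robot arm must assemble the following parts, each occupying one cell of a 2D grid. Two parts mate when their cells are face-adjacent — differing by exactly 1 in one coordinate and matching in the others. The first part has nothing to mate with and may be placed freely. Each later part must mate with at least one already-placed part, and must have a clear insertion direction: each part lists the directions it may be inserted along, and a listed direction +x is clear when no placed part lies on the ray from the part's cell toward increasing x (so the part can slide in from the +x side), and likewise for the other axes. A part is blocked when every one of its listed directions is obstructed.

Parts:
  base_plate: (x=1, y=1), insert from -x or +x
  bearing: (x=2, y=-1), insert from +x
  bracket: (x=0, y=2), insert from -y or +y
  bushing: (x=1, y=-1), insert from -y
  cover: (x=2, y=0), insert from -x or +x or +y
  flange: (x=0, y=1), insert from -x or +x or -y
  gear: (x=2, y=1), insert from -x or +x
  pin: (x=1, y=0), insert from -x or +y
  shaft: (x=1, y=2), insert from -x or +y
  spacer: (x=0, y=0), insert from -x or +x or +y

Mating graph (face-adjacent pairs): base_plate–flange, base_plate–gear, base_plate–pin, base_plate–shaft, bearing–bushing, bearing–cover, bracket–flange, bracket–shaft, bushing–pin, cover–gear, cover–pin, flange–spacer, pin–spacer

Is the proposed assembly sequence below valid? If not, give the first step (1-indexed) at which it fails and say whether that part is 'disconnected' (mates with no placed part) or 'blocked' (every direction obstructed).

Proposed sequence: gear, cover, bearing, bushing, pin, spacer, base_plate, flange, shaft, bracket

Valid

1. gear@(2, 1) [-x clear] — {gear}
2. cover@(2, 0) [-x clear] — {cover, gear}
3. bearing@(2, -1) [+x clear] — {bearing, cover, gear}
4. bushing@(1, -1) [-y clear] — {bearing, bushing, cover, gear}
5. pin@(1, 0) [-x clear] — {bearing, bushing, cover, gear, pin}
6. spacer@(0, 0) [-x clear] — {bearing, bushing, cover, gear, pin, spacer}
7. base_plate@(1, 1) [-x clear] — {base_plate, bearing, bushing, cover, gear, pin, spacer}
8. flange@(0, 1) [-x clear] — {base_plate, bearing, bushing, cover, flange, gear, pin, spacer}
9. shaft@(1, 2) [-x clear] — {base_plate, bearing, bushing, cover, flange, gear, pin, shaft, spacer}
10. bracket@(0, 2) [+y clear] — {base_plate, bearing, bracket, bushing, cover, flange, gear, pin, shaft, spacer}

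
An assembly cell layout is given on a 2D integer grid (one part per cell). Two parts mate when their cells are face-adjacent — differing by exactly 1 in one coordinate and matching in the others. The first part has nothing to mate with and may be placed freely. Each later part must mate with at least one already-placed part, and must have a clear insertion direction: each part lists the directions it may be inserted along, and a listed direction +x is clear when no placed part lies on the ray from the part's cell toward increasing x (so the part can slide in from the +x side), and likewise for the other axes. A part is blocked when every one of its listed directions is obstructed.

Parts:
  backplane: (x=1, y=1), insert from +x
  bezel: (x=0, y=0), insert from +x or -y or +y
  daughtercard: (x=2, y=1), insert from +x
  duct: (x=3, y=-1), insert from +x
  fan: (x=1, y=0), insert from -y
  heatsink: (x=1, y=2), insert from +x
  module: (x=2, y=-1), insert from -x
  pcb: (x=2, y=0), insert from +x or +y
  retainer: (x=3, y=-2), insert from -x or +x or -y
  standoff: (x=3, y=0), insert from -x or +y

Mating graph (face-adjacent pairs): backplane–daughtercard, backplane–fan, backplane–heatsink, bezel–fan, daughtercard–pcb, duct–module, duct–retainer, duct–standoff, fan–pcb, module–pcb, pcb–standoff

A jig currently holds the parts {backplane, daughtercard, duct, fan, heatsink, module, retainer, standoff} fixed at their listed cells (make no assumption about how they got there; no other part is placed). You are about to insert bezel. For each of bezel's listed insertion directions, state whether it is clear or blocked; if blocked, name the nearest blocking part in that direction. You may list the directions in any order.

+x: blocked by fan; +y: clear; -y: clear

+x: nearest on ray is fan@(1, 0) ⇒ blocked
-y: ray from bezel(0, 0) has no placed part ⇒ clear
+y: ray from bezel(0, 0) has no placed part ⇒ clear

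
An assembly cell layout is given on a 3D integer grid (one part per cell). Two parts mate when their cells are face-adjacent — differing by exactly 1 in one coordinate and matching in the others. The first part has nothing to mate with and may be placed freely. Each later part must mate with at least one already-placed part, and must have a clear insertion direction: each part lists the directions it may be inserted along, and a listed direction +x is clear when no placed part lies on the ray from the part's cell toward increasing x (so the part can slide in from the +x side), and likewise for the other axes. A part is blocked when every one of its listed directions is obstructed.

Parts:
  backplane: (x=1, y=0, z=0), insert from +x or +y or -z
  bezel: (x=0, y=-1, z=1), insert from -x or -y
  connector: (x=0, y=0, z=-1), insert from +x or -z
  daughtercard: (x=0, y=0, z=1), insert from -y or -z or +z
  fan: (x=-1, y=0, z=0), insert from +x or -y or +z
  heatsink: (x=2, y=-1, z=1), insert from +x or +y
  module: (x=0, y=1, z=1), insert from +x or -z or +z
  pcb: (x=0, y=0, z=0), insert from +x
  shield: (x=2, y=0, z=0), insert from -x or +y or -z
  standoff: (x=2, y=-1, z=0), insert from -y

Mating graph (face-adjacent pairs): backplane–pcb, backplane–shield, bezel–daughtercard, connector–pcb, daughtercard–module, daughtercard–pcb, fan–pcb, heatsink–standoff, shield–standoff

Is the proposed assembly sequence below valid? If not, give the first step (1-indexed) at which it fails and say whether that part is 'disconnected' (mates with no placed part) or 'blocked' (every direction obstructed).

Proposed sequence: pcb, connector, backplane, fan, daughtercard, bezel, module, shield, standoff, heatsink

1. pcb@(0, 0, 0) [+x clear] — {pcb}
2. connector@(0, 0, -1) [+x clear] — {connector, pcb}
3. backplane@(1, 0, 0) [+x clear] — {backplane, connector, pcb}
4. fan@(-1, 0, 0) [-y clear] — {backplane, connector, fan, pcb}
5. daughtercard@(0, 0, 1) [-y clear] — {backplane, connector, daughtercard, fan, pcb}
6. bezel@(0, -1, 1) [-x clear] — {backplane, bezel, connector, daughtercard, fan, pcb}
7. module@(0, 1, 1) [+x clear] — {backplane, bezel, connector, daughtercard, fan, module, pcb}
8. shield@(2, 0, 0) [+y clear] — {backplane, bezel, connector, daughtercard, fan, module, pcb, shield}
9. standoff@(2, -1, 0) [-y clear] — {backplane, bezel, connector, daughtercard, fan, module, pcb, shield, standoff}
10. heatsink@(2, -1, 1) [+x clear] — {backplane, bezel, connector, daughtercard, fan, heatsink, module, pcb, shield, standoff}

Valid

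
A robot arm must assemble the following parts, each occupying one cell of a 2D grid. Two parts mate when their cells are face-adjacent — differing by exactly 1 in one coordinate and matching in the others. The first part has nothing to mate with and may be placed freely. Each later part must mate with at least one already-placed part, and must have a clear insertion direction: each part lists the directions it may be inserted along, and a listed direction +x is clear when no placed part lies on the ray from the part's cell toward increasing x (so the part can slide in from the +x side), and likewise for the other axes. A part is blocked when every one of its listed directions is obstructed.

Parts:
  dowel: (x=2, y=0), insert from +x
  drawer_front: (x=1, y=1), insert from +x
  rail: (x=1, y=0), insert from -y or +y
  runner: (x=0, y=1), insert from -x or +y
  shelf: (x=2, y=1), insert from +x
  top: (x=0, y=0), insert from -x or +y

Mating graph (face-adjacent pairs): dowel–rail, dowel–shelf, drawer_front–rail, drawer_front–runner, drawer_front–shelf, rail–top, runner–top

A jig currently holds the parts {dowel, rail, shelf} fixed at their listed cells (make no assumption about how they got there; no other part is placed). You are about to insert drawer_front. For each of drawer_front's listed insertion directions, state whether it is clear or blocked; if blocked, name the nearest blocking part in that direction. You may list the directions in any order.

+x: blocked by shelf

+x: nearest on ray is shelf@(2, 1) ⇒ blocked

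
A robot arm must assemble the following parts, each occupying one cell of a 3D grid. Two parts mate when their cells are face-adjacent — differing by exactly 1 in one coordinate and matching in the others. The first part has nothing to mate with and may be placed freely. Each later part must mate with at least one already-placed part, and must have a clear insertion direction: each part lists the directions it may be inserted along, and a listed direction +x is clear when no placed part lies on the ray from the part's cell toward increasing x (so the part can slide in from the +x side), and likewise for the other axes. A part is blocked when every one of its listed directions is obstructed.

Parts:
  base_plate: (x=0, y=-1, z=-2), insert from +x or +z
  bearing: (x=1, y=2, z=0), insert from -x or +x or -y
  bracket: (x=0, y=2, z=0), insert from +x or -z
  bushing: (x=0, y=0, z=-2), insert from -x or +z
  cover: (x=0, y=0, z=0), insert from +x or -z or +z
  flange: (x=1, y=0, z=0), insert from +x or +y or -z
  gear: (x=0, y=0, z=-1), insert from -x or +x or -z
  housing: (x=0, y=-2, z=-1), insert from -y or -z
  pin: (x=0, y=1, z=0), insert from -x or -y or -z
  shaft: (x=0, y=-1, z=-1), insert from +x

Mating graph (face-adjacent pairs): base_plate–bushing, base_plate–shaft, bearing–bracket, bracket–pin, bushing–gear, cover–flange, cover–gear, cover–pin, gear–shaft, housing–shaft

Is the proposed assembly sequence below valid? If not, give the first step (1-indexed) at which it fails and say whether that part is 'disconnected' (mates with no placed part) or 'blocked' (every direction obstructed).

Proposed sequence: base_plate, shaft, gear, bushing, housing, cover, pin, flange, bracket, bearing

Valid

1. base_plate@(0, -1, -2) [+x clear] — {base_plate}
2. shaft@(0, -1, -1) [+x clear] — {base_plate, shaft}
3. gear@(0, 0, -1) [-x clear] — {base_plate, gear, shaft}
4. bushing@(0, 0, -2) [-x clear] — {base_plate, bushing, gear, shaft}
5. housing@(0, -2, -1) [-y clear] — {base_plate, bushing, gear, housing, shaft}
6. cover@(0, 0, 0) [+x clear] — {base_plate, bushing, cover, gear, housing, shaft}
7. pin@(0, 1, 0) [-x clear] — {base_plate, bushing, cover, gear, housing, pin, shaft}
8. flange@(1, 0, 0) [+x clear] — {base_plate, bushing, cover, flange, gear, housing, pin, shaft}
9. bracket@(0, 2, 0) [+x clear] — {base_plate, bracket, bushing, cover, flange, gear, housing, pin, shaft}
10. bearing@(1, 2, 0) [+x clear] — {base_plate, bearing, bracket, bushing, cover, flange, gear, housing, pin, shaft}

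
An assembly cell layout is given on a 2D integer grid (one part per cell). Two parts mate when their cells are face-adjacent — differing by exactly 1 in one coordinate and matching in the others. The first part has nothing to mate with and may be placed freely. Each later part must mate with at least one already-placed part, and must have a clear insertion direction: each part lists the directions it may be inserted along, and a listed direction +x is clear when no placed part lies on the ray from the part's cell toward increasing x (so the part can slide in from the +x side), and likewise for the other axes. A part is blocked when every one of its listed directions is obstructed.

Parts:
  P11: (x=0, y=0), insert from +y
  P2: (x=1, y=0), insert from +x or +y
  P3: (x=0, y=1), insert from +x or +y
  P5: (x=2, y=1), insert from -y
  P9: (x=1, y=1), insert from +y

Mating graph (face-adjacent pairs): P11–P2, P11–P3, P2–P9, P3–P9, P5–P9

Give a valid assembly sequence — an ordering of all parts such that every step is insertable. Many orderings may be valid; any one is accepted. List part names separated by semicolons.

1. P9@(1, 1) [+y clear] — {P9}
2. P5@(2, 1) [-y clear] — {P5, P9}
3. P2@(1, 0) [+x clear] — {P2, P5, P9}
4. P11@(0, 0) [+y clear] — {P11, P2, P5, P9}
5. P3@(0, 1) [+y clear] — {P11, P2, P3, P5, P9}

P9; P5; P2; P11; P3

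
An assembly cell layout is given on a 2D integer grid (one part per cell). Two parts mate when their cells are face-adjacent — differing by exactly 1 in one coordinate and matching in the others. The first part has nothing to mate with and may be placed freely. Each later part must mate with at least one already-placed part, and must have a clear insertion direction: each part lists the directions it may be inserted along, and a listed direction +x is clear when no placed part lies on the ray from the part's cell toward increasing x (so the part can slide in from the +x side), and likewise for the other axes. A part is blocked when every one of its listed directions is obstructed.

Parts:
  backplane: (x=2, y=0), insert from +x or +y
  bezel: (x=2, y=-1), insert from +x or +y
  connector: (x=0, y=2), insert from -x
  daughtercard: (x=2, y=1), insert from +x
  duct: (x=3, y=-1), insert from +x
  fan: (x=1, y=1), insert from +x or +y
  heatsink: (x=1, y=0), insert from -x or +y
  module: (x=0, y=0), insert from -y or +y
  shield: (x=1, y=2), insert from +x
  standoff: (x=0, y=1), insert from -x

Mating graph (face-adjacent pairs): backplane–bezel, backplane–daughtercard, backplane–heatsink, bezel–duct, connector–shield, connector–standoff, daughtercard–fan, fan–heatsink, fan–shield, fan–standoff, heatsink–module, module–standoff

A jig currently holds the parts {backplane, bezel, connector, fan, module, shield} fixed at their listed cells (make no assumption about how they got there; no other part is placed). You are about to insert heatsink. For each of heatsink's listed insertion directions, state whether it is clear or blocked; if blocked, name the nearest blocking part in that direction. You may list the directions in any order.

+y: blocked by fan; -x: blocked by module

-x: nearest on ray is module@(0, 0) ⇒ blocked
+y: nearest on ray is fan@(1, 1) ⇒ blocked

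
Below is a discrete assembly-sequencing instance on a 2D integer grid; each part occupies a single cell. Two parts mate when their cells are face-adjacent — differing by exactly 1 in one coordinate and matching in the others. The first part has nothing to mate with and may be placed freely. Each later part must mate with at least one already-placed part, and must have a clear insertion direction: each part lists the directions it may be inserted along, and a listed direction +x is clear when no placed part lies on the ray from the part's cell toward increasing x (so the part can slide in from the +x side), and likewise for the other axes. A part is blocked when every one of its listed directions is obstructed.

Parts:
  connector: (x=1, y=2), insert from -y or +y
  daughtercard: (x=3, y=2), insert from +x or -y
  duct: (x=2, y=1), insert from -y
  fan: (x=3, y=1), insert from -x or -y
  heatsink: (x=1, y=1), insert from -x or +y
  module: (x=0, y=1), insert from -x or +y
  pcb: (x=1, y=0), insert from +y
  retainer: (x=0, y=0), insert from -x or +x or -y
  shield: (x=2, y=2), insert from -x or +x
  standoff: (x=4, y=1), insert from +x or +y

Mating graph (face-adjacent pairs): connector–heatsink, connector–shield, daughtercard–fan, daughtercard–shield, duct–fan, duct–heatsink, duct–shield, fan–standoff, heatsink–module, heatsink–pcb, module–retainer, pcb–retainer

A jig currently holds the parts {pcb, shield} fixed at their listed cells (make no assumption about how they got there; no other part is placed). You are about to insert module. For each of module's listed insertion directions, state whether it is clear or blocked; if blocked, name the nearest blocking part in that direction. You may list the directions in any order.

-x: ray from module(0, 1) has no placed part ⇒ clear
+y: ray from module(0, 1) has no placed part ⇒ clear

+y: clear; -x: clear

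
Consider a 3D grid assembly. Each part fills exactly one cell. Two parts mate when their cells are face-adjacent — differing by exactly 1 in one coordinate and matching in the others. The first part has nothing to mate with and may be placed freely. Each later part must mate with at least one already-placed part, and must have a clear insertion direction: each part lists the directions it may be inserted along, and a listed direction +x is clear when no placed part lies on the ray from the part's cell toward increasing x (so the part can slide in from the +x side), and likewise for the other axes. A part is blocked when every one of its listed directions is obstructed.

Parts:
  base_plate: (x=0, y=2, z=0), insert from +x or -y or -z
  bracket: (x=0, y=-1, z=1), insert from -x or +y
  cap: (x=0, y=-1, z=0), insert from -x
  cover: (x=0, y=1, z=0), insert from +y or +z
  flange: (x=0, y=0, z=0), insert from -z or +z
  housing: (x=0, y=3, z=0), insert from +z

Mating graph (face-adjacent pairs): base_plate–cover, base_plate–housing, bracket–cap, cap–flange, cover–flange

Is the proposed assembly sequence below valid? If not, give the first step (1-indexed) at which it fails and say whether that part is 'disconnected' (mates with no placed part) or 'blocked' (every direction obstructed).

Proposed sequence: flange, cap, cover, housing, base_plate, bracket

1. flange@(0, 0, 0) [-z clear] — {flange}
2. cap@(0, -1, 0) [-x clear] — {cap, flange}
3. cover@(0, 1, 0) [+y clear] — {cap, cover, flange}
4. housing@(0, 3, 0) — no placed neighbour ⇒ disconnected

Invalid at step 4 (disconnected)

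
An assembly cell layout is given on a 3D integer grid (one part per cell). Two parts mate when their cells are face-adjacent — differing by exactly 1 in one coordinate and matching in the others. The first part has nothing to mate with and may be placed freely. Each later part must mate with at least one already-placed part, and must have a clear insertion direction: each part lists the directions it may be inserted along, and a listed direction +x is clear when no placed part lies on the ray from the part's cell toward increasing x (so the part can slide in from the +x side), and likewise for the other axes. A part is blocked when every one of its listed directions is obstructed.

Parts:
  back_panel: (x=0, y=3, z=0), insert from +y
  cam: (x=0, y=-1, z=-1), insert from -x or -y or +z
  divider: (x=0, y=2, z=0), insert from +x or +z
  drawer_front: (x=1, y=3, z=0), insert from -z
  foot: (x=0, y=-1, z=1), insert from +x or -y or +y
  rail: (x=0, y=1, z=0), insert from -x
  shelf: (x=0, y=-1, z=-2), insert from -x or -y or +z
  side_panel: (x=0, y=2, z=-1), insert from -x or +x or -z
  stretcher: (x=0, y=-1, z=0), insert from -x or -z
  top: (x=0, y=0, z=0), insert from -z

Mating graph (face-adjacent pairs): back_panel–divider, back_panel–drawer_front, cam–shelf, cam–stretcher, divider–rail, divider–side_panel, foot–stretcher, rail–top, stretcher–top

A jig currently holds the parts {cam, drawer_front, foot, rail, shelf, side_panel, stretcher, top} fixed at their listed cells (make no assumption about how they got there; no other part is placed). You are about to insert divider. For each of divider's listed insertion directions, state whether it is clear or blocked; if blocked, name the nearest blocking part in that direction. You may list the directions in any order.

+x: clear; +z: clear

+x: ray from divider(0, 2, 0) has no placed part ⇒ clear
+z: ray from divider(0, 2, 0) has no placed part ⇒ clear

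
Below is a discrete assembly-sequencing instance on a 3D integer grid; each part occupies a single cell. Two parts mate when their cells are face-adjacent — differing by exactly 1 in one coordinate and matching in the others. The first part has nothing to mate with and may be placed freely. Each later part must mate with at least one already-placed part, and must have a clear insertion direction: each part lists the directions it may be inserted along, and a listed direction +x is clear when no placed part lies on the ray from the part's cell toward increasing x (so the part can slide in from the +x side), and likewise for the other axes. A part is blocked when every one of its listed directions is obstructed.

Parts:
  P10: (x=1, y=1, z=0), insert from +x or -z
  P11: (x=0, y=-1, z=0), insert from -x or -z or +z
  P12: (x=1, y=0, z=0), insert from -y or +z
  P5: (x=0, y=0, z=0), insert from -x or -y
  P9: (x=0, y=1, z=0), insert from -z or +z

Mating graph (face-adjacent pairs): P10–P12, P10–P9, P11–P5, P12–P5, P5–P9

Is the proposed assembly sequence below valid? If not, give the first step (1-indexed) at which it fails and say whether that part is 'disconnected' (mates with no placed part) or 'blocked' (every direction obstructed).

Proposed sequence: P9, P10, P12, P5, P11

Valid

1. P9@(0, 1, 0) [-z clear] — {P9}
2. P10@(1, 1, 0) [+x clear] — {P10, P9}
3. P12@(1, 0, 0) [-y clear] — {P10, P12, P9}
4. P5@(0, 0, 0) [-x clear] — {P10, P12, P5, P9}
5. P11@(0, -1, 0) [-x clear] — {P10, P11, P12, P5, P9}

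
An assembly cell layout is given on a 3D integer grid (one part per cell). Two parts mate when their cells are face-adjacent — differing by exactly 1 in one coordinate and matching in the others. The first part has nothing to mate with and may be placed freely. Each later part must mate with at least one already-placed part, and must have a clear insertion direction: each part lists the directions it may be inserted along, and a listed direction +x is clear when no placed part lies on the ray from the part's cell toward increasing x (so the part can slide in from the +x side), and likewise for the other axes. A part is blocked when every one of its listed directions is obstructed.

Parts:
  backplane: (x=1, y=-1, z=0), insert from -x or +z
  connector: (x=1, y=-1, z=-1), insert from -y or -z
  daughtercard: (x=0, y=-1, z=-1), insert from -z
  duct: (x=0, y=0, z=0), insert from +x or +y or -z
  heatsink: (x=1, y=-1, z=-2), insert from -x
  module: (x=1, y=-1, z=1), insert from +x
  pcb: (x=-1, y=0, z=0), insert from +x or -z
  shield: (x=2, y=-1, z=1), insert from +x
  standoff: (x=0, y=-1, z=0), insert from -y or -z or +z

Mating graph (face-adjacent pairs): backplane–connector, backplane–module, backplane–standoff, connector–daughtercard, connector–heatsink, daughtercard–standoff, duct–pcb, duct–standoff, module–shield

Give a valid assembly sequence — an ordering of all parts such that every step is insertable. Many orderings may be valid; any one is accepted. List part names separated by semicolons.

1. backplane@(1, -1, 0) [-x clear] — {backplane}
2. standoff@(0, -1, 0) [-y clear] — {backplane, standoff}
3. daughtercard@(0, -1, -1) [-z clear] — {backplane, daughtercard, standoff}
4. connector@(1, -1, -1) [-y clear] — {backplane, connector, daughtercard, standoff}
5. heatsink@(1, -1, -2) [-x clear] — {backplane, connector, daughtercard, heatsink, standoff}
6. duct@(0, 0, 0) [+x clear] — {backplane, connector, daughtercard, duct, heatsink, standoff}
7. module@(1, -1, 1) [+x clear] — {backplane, connector, daughtercard, duct, heatsink, module, standoff}
8. shield@(2, -1, 1) [+x clear] — {backplane, connector, daughtercard, duct, heatsink, module, shield, standoff}
9. pcb@(-1, 0, 0) [-z clear] — {backplane, connector, daughtercard, duct, heatsink, module, pcb, shield, standoff}

backplane; standoff; daughtercard; connector; heatsink; duct; module; shield; pcb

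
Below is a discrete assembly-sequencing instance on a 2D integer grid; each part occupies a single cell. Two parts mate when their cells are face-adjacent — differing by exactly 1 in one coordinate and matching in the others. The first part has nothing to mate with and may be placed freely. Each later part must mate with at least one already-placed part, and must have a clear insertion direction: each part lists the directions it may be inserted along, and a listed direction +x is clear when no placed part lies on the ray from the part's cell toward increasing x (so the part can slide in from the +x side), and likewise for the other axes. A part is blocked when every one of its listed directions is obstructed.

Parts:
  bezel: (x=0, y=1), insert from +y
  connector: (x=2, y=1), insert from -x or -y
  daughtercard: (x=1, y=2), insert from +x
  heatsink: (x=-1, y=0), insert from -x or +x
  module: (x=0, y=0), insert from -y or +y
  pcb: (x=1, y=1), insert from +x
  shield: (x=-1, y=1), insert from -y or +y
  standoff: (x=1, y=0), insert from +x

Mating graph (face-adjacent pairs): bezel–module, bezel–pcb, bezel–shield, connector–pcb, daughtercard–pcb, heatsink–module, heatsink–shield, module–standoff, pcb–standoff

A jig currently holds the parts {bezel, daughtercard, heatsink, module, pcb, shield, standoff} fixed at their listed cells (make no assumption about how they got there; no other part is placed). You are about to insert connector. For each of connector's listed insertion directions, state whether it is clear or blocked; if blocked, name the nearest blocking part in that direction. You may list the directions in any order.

-x: blocked by pcb; -y: clear

-x: nearest on ray is pcb@(1, 1) ⇒ blocked
-y: ray from connector(2, 1) has no placed part ⇒ clear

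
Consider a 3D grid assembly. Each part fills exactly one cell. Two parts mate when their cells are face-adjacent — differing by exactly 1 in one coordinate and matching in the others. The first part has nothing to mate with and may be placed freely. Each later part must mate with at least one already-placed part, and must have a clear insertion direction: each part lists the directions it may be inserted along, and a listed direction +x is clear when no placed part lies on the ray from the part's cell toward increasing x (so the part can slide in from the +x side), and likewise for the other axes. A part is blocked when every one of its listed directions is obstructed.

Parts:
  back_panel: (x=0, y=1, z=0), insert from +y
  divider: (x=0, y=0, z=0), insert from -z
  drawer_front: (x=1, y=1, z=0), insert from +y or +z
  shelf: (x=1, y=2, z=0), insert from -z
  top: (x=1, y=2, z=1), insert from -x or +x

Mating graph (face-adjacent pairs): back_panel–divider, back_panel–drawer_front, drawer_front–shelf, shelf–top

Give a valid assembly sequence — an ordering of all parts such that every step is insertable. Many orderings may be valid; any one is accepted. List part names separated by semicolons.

shelf; drawer_front; back_panel; divider; top

1. shelf@(1, 2, 0) [-z clear] — {shelf}
2. drawer_front@(1, 1, 0) [+z clear] — {drawer_front, shelf}
3. back_panel@(0, 1, 0) [+y clear] — {back_panel, drawer_front, shelf}
4. divider@(0, 0, 0) [-z clear] — {back_panel, divider, drawer_front, shelf}
5. top@(1, 2, 1) [-x clear] — {back_panel, divider, drawer_front, shelf, top}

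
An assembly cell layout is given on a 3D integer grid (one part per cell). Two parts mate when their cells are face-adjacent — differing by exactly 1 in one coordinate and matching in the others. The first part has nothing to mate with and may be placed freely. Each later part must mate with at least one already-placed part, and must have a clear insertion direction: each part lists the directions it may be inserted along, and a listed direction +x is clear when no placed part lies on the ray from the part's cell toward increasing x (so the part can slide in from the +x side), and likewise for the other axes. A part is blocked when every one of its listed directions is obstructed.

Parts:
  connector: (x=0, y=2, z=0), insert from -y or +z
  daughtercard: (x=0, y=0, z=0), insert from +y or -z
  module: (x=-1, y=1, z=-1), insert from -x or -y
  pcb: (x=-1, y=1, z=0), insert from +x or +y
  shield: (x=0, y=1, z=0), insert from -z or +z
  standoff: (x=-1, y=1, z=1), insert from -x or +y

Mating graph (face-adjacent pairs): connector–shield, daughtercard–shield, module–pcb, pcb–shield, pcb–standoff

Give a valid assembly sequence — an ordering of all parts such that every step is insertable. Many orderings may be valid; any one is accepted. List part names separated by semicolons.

daughtercard; shield; pcb; module; connector; standoff

1. daughtercard@(0, 0, 0) [+y clear] — {daughtercard}
2. shield@(0, 1, 0) [-z clear] — {daughtercard, shield}
3. pcb@(-1, 1, 0) [+y clear] — {daughtercard, pcb, shield}
4. module@(-1, 1, -1) [-x clear] — {daughtercard, module, pcb, shield}
5. connector@(0, 2, 0) [+z clear] — {connector, daughtercard, module, pcb, shield}
6. standoff@(-1, 1, 1) [-x clear] — {connector, daughtercard, module, pcb, shield, standoff}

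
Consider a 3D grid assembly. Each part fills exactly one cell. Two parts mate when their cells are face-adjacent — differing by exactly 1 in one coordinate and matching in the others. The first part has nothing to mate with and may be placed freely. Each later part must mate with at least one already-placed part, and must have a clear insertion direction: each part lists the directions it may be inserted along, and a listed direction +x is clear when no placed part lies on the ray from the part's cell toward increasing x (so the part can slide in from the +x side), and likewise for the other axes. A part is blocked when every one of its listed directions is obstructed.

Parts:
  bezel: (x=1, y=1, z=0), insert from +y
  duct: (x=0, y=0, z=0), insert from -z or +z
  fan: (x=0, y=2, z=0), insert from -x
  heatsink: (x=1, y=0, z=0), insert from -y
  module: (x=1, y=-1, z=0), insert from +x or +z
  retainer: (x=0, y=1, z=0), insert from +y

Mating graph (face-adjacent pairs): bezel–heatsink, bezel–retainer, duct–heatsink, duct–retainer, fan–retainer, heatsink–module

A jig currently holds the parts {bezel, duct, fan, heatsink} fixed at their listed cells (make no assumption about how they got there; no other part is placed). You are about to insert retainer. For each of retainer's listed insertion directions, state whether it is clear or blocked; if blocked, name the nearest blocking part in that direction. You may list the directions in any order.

+y: blocked by fan

+y: nearest on ray is fan@(0, 2, 0) ⇒ blocked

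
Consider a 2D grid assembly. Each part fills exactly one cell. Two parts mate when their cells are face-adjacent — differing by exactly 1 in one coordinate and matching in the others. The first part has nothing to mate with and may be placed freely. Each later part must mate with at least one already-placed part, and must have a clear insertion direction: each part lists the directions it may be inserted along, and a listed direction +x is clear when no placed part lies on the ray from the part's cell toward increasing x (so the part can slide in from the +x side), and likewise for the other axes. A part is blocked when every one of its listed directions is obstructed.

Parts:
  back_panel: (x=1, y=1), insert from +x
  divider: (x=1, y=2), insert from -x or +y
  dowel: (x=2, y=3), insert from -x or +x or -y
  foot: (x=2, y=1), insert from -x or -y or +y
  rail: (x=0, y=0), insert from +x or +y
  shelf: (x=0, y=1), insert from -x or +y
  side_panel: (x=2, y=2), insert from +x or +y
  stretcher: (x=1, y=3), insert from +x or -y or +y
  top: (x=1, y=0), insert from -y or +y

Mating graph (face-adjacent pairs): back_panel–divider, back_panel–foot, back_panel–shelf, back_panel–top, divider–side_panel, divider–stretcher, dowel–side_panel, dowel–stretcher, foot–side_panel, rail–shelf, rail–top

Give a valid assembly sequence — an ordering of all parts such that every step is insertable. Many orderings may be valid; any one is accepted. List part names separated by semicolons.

side_panel; divider; dowel; back_panel; shelf; rail; stretcher; top; foot

1. side_panel@(2, 2) [+x clear] — {side_panel}
2. divider@(1, 2) [-x clear] — {divider, side_panel}
3. dowel@(2, 3) [-x clear] — {divider, dowel, side_panel}
4. back_panel@(1, 1) [+x clear] — {back_panel, divider, dowel, side_panel}
5. shelf@(0, 1) [-x clear] — {back_panel, divider, dowel, shelf, side_panel}
6. rail@(0, 0) [+x clear] — {back_panel, divider, dowel, rail, shelf, side_panel}
7. stretcher@(1, 3) [+y clear] — {back_panel, divider, dowel, rail, shelf, side_panel, stretcher}
8. top@(1, 0) [-y clear] — {back_panel, divider, dowel, rail, shelf, side_panel, stretcher, top}
9. foot@(2, 1) [-y clear] — {back_panel, divider, dowel, foot, rail, shelf, side_panel, stretcher, top}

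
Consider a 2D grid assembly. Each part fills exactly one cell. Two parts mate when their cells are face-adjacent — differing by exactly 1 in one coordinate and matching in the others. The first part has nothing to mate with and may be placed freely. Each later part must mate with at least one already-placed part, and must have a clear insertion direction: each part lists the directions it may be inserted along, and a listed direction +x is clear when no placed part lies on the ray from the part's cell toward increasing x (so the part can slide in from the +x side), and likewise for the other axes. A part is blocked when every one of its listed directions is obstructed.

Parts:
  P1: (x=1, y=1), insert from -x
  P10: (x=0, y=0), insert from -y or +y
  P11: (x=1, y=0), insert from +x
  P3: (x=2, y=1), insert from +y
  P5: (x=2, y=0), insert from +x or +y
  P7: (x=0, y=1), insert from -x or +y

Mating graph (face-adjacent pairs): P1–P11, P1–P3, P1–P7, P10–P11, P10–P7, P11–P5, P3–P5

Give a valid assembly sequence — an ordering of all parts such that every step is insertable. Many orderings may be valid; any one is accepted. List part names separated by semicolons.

1. P10@(0, 0) [-y clear] — {P10}
2. P11@(1, 0) [+x clear] — {P10, P11}
3. P5@(2, 0) [+x clear] — {P10, P11, P5}
4. P1@(1, 1) [-x clear] — {P1, P10, P11, P5}
5. P7@(0, 1) [-x clear] — {P1, P10, P11, P5, P7}
6. P3@(2, 1) [+y clear] — {P1, P10, P11, P3, P5, P7}

P10; P11; P5; P1; P7; P3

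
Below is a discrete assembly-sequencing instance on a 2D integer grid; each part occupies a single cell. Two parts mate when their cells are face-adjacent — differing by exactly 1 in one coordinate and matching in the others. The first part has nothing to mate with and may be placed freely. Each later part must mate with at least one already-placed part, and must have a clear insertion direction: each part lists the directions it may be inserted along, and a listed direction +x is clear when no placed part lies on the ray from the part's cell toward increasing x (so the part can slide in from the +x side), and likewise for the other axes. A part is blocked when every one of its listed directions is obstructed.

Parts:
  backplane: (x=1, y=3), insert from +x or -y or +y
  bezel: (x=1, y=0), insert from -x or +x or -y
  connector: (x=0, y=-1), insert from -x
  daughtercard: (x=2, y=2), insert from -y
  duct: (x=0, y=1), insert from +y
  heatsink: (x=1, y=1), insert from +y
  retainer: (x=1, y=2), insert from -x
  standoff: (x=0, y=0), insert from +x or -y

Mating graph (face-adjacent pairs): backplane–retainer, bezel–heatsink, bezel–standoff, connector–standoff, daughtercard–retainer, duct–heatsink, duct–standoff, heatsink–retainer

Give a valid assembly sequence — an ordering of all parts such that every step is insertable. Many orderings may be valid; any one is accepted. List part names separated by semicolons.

heatsink; bezel; retainer; backplane; daughtercard; duct; standoff; connector

1. heatsink@(1, 1) [+y clear] — {heatsink}
2. bezel@(1, 0) [-x clear] — {bezel, heatsink}
3. retainer@(1, 2) [-x clear] — {bezel, heatsink, retainer}
4. backplane@(1, 3) [+x clear] — {backplane, bezel, heatsink, retainer}
5. daughtercard@(2, 2) [-y clear] — {backplane, bezel, daughtercard, heatsink, retainer}
6. duct@(0, 1) [+y clear] — {backplane, bezel, daughtercard, duct, heatsink, retainer}
7. standoff@(0, 0) [-y clear] — {backplane, bezel, daughtercard, duct, heatsink, retainer, standoff}
8. connector@(0, -1) [-x clear] — {backplane, bezel, connector, daughtercard, duct, heatsink, retainer, standoff}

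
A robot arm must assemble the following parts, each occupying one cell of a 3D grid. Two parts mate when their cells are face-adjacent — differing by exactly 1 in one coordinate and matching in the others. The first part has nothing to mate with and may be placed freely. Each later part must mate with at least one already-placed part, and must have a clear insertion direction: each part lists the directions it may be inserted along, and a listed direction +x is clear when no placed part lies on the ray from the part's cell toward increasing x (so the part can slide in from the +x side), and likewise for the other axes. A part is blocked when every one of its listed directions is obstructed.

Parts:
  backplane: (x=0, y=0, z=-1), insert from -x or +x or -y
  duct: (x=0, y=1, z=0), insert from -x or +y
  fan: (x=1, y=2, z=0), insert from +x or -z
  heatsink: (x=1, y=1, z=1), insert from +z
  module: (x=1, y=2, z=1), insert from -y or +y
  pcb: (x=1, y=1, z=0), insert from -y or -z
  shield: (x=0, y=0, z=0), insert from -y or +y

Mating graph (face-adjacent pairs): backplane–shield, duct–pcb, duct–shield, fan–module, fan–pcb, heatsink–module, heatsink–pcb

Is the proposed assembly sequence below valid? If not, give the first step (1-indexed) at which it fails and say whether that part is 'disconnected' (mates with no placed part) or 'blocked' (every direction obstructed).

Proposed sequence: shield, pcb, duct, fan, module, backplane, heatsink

Invalid at step 2 (disconnected)

1. shield@(0, 0, 0) [-y clear] — {shield}
2. pcb@(1, 1, 0) — no placed neighbour ⇒ disconnected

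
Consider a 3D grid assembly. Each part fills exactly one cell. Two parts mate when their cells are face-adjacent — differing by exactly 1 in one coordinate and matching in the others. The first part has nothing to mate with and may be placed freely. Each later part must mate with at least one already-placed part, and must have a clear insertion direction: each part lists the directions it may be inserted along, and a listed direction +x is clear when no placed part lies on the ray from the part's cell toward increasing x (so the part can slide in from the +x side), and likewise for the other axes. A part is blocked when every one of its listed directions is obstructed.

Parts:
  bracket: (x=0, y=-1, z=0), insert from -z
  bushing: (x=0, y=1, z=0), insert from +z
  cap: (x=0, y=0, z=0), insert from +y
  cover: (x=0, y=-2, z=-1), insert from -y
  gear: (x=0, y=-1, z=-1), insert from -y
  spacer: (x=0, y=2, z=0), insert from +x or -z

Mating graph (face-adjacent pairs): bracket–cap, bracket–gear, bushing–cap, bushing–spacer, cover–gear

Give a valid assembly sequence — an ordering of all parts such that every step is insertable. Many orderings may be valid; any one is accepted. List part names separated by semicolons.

bracket; gear; cover; cap; bushing; spacer

1. bracket@(0, -1, 0) [-z clear] — {bracket}
2. gear@(0, -1, -1) [-y clear] — {bracket, gear}
3. cover@(0, -2, -1) [-y clear] — {bracket, cover, gear}
4. cap@(0, 0, 0) [+y clear] — {bracket, cap, cover, gear}
5. bushing@(0, 1, 0) [+z clear] — {bracket, bushing, cap, cover, gear}
6. spacer@(0, 2, 0) [+x clear] — {bracket, bushing, cap, cover, gear, spacer}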